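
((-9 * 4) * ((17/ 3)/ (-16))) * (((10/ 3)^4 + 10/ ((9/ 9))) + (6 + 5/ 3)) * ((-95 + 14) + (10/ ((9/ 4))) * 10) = -63933583/ 972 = -65775.29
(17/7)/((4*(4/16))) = 17/7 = 2.43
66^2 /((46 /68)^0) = 4356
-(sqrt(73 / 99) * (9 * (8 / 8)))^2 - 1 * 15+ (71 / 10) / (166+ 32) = -147889 / 1980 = -74.69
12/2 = 6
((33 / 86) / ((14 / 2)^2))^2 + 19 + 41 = 1065468849 / 17757796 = 60.00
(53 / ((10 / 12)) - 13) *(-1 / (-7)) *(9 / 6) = 759 / 70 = 10.84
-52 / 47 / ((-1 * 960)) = 13 / 11280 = 0.00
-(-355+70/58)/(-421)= -10260/12209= -0.84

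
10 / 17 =0.59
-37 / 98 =-0.38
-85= -85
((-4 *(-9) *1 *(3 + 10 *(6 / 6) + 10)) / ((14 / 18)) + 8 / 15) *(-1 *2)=-223672 / 105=-2130.21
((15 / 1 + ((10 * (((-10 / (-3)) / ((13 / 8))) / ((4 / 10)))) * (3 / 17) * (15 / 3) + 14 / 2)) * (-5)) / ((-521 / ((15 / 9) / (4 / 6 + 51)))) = 74310 / 3569371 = 0.02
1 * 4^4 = 256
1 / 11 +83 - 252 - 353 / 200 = -375483 / 2200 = -170.67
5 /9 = 0.56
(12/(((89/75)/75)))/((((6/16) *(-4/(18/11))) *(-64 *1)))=50625/3916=12.93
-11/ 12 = -0.92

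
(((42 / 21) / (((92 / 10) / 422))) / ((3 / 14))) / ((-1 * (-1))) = 29540 / 69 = 428.12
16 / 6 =8 / 3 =2.67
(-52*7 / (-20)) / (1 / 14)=1274 / 5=254.80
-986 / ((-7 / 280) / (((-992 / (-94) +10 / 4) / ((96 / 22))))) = 11090035 / 94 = 117979.10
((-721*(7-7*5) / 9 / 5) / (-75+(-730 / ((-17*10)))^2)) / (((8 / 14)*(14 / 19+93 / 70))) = -1357940773 / 202061079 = -6.72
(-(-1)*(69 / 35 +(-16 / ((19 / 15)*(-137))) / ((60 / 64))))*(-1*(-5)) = 188567 / 18221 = 10.35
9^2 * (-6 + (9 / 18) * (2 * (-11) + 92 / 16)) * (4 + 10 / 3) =-33561 / 4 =-8390.25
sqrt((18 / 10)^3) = 27 * sqrt(5) / 25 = 2.41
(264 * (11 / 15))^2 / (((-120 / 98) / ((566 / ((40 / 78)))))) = -21114781688 / 625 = -33783650.70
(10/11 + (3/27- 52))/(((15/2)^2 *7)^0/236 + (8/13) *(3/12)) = -15484196/48015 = -322.49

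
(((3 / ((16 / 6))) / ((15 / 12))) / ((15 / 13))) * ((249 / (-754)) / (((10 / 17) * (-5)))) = 12699 / 145000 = 0.09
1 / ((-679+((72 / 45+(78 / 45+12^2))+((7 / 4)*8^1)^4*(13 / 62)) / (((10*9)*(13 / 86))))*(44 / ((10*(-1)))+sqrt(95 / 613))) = 104625*sqrt(58235) / 93728486137+25654050 / 8520771467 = 0.00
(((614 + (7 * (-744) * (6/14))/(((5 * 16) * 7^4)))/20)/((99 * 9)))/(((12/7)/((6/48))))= 14741861/5867769600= 0.00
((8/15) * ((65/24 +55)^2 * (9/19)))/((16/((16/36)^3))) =383645/83106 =4.62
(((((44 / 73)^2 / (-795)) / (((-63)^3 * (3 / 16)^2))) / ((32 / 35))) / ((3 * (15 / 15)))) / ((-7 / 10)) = -154880 / 5720424487659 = -0.00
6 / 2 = 3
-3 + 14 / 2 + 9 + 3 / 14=185 / 14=13.21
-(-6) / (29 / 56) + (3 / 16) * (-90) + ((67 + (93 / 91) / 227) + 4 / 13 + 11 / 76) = 5660785469 / 91056056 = 62.17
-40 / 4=-10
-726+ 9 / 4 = -2895 / 4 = -723.75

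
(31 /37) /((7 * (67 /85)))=2635 /17353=0.15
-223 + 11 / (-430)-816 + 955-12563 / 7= -5655007 / 3010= -1878.74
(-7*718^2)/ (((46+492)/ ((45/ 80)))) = -3773.00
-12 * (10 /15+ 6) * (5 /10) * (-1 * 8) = 320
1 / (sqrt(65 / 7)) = sqrt(455) / 65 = 0.33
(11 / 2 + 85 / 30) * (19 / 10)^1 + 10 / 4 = 55 / 3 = 18.33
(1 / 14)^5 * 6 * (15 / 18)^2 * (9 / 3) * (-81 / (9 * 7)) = -225 / 7529536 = -0.00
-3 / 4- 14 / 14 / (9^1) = -31 / 36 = -0.86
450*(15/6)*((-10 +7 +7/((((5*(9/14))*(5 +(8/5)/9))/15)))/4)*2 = 867375/466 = 1861.32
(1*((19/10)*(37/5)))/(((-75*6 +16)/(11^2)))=-85063/21700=-3.92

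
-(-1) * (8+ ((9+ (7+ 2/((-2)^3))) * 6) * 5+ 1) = 963/2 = 481.50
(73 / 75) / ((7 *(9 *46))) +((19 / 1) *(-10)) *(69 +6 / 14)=-2867156927 / 217350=-13191.43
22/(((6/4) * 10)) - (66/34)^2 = -9977/4335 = -2.30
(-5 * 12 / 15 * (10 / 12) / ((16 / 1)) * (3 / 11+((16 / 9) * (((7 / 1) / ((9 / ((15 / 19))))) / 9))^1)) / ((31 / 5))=-500275 / 37785528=-0.01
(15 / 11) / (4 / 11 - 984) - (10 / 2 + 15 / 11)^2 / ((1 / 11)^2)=-10603603 / 2164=-4900.00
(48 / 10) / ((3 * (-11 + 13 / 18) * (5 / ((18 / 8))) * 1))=-324 / 4625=-0.07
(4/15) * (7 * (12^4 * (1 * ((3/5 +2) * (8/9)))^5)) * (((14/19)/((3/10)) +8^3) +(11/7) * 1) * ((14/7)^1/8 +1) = 128257407661899776/77911875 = 1646185612.42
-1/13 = -0.08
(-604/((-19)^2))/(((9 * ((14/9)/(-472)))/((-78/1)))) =-11118432/2527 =-4399.85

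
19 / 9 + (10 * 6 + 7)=69.11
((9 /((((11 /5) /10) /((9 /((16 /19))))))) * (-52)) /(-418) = 26325 /484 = 54.39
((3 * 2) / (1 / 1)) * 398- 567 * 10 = -3282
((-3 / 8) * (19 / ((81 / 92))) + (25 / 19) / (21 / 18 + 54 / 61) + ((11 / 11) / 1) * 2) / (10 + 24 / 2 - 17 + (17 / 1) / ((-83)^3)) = -2401734686587 / 2202870650868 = -1.09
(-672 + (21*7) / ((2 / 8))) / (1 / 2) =-168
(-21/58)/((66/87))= -0.48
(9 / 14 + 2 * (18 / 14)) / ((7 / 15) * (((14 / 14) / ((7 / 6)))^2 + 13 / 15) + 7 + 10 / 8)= 20250 / 56683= 0.36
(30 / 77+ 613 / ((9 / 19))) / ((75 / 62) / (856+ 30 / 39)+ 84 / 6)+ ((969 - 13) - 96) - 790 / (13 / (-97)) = 6847.07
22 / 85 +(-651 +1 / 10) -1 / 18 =-497783 / 765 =-650.70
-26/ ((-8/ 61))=793/ 4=198.25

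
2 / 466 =1 / 233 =0.00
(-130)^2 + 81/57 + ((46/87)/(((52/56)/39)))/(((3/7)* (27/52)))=758781227/44631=17001.22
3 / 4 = 0.75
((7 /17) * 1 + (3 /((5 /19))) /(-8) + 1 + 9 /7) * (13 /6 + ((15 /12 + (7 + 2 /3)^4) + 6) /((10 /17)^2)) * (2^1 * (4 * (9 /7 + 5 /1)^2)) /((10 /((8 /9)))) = 15088150864732 /42170625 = 357788.17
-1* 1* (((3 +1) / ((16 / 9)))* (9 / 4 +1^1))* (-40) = 585 / 2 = 292.50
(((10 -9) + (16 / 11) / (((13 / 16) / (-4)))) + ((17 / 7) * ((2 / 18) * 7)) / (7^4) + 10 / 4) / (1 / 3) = -22619761 / 2060058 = -10.98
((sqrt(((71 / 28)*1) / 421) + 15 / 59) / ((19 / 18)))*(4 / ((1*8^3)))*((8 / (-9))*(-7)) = sqrt(209237) / 127984 + 105 / 8968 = 0.02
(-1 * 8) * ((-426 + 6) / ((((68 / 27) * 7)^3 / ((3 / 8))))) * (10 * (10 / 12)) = 7381125 / 3851792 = 1.92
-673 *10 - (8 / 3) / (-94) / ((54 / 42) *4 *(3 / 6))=-8540356 / 1269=-6729.99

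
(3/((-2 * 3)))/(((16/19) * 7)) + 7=6.92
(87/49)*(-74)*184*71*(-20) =1682120640/49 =34328992.65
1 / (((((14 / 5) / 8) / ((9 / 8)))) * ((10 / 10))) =45 / 14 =3.21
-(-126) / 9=14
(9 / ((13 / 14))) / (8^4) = 63 / 26624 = 0.00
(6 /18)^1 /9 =1 /27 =0.04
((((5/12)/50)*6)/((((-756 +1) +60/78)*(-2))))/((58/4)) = 13/5686900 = 0.00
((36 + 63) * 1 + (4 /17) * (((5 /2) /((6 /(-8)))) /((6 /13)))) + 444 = 82819 /153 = 541.30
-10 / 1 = -10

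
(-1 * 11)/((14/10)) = -55/7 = -7.86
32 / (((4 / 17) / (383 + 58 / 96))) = 313021 / 6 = 52170.17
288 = 288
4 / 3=1.33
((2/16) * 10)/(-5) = -1/4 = -0.25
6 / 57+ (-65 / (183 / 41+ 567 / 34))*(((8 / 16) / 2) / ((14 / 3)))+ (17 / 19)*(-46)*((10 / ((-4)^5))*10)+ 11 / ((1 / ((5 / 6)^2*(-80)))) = -48094072139 / 79212672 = -607.15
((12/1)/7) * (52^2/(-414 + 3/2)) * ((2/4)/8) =-1352/1925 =-0.70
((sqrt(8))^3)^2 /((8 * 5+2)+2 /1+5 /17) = 8704 /753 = 11.56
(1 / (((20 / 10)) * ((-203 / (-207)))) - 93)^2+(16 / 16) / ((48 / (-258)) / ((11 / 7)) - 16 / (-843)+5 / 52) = 13126044927111 / 1591491580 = 8247.64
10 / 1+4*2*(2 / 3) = 46 / 3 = 15.33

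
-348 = -348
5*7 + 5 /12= 425 /12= 35.42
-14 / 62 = -7 / 31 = -0.23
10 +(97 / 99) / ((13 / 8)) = 13646 / 1287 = 10.60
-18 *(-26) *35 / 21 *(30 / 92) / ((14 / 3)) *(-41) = -359775 / 161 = -2234.63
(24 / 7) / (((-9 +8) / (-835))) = 2862.86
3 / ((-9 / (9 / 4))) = -3 / 4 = -0.75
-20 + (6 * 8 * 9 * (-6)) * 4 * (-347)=3597676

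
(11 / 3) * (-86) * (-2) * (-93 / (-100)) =586.52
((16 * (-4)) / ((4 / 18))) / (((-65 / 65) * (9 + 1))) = 144 / 5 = 28.80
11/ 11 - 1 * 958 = -957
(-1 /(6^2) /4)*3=-1 /48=-0.02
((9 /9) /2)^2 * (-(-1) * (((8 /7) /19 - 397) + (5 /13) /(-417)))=-143095759 /1441986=-99.24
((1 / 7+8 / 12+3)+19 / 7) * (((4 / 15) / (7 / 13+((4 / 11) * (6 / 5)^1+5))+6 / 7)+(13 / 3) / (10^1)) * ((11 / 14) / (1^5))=225626533 / 32969160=6.84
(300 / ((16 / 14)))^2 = 275625 / 4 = 68906.25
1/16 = 0.06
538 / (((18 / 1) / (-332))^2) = 14825128 / 81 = 183026.27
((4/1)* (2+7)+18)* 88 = 4752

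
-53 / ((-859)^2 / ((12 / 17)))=-636 / 12543977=-0.00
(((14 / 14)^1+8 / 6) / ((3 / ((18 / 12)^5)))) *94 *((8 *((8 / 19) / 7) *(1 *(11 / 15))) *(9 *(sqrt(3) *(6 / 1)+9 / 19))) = 1507572 / 1805+1005048 *sqrt(3) / 95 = 19159.37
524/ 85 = 6.16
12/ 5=2.40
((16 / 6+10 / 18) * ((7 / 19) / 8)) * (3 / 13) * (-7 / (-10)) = 1421 / 59280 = 0.02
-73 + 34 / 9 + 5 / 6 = -1231 / 18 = -68.39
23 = 23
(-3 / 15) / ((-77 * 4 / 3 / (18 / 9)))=3 / 770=0.00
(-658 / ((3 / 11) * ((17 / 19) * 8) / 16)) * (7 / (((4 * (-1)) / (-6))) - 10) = -137522 / 51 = -2696.51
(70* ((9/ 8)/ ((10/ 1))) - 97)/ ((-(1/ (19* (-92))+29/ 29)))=311581/ 3494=89.18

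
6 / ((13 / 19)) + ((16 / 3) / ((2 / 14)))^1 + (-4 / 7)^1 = 12430 / 273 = 45.53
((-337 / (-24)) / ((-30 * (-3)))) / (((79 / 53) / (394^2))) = 693167549 / 42660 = 16248.65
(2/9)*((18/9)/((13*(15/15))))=4/117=0.03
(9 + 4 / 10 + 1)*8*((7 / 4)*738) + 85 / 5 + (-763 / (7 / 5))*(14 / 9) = 4797991 / 45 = 106622.02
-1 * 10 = -10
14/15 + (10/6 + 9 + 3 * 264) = 4018/5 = 803.60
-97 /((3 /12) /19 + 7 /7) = -7372 /77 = -95.74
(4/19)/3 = 4/57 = 0.07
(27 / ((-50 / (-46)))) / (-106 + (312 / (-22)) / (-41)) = -0.24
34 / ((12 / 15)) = 85 / 2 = 42.50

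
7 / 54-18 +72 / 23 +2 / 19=-345349 / 23598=-14.63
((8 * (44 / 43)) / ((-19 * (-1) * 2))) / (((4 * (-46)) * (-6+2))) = 11 / 37582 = 0.00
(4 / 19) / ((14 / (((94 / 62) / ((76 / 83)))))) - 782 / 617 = -120112151 / 96667858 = -1.24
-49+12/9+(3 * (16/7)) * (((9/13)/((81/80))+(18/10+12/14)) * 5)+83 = 286418/1911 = 149.88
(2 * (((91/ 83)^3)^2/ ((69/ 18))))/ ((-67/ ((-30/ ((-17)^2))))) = 0.00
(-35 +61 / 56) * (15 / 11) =-28485 / 616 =-46.24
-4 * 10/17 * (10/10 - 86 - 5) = 3600/17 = 211.76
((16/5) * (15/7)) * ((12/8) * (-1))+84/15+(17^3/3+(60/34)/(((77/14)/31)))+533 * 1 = 2175.93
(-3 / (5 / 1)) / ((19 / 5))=-0.16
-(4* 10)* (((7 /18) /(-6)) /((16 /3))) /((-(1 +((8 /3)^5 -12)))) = -189 /48152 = -0.00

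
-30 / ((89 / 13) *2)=-2.19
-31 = -31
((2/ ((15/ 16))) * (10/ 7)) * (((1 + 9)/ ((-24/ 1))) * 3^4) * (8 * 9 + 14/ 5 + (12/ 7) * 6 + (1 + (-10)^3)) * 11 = 50667408/ 49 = 1034028.73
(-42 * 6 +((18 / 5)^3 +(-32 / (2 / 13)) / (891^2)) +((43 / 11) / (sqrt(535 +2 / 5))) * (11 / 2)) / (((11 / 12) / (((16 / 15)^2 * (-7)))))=146064941625344 / 81868978125-154112 * sqrt(13385) / 2208525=1776.06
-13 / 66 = -0.20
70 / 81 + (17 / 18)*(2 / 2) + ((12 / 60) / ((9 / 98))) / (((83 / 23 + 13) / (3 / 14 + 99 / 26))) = 4698263 / 2011230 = 2.34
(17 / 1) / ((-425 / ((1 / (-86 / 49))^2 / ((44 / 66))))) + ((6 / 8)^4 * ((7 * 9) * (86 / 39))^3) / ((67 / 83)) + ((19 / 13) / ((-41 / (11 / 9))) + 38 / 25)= 84436505311443740657 / 80344864735200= 1050925.98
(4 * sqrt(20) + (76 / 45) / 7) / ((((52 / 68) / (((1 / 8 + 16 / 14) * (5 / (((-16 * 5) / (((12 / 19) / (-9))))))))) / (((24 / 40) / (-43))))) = -1207 * sqrt(5) / 1486940 - 1207 / 49303800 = -0.00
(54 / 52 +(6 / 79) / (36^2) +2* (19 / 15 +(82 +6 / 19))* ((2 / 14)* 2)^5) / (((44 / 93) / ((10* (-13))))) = -2128219857353 / 5708579184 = -372.81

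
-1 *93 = -93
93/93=1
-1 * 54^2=-2916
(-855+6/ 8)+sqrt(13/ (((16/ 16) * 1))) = -3417/ 4+sqrt(13) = -850.64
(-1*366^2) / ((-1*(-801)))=-14884 / 89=-167.24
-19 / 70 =-0.27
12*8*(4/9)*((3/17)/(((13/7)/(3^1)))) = 2688/221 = 12.16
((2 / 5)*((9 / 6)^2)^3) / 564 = 243 / 30080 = 0.01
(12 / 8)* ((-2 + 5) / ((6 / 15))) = 45 / 4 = 11.25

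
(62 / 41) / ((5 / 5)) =62 / 41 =1.51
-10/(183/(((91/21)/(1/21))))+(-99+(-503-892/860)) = -23922149/39345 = -608.01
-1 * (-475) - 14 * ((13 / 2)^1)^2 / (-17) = 509.79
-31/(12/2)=-31/6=-5.17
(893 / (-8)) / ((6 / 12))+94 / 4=-799 / 4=-199.75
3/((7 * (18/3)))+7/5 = 103/70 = 1.47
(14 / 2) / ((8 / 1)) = 7 / 8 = 0.88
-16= -16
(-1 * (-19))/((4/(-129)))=-2451/4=-612.75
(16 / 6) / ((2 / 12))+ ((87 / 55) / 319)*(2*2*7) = 16.14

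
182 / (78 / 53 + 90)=4823 / 2424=1.99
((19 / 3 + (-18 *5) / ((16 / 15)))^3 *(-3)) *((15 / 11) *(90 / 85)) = 98560884255 / 47872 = 2058842.00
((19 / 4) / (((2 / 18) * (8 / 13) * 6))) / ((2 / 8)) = 46.31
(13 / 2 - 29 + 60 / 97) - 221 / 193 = -862159 / 37442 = -23.03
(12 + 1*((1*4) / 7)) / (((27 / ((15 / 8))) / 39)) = 715 / 21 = 34.05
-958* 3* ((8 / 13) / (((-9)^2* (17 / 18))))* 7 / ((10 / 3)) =-53648 / 1105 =-48.55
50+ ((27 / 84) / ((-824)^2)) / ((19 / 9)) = 18060761681 / 361215232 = 50.00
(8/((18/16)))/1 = 64/9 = 7.11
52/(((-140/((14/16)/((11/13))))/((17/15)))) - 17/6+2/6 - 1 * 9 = -78773/6600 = -11.94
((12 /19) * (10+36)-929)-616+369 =-1146.95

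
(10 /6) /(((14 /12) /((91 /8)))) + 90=425 /4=106.25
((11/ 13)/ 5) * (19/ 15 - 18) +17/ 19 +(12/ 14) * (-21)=-369334/ 18525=-19.94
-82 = -82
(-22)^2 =484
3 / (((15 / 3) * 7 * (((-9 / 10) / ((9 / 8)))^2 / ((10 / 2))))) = 75 / 112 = 0.67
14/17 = 0.82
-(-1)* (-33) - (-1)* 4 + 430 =401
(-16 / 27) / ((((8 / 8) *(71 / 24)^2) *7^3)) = -1024 / 5187189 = -0.00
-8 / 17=-0.47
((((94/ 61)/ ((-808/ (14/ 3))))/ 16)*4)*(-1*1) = 329/ 147864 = 0.00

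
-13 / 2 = -6.50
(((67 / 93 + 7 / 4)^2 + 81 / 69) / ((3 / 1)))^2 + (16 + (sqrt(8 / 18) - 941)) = -83738515680788015 / 91173775862016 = -918.45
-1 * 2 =-2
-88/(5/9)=-792/5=-158.40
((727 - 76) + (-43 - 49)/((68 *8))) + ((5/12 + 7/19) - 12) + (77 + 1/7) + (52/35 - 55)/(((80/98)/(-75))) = 76422485/13566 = 5633.38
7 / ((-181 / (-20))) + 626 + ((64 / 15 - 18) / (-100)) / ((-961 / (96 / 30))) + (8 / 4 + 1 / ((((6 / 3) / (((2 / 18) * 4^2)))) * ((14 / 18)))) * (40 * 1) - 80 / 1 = 1535272134742 / 2282975625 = 672.49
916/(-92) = -229/23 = -9.96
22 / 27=0.81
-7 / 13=-0.54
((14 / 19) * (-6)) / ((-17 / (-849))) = -71316 / 323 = -220.79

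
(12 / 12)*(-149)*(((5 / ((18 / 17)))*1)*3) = -12665 / 6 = -2110.83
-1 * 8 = -8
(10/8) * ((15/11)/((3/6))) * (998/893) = 37425/9823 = 3.81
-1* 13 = -13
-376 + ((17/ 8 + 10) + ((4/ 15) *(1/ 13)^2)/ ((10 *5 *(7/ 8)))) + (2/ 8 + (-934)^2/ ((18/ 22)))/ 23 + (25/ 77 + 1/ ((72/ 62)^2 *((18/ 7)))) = 40141386696202373/ 872755884000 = 45993.83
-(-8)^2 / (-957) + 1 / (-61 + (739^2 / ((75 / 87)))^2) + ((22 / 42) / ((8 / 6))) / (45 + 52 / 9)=4774522647699136964 / 63990968187801036459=0.07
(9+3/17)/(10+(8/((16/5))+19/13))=1352/2057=0.66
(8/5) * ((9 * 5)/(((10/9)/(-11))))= -3564/5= -712.80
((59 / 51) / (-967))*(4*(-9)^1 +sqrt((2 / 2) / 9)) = 6313 / 147951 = 0.04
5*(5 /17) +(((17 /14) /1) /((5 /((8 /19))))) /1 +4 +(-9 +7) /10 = 12148 /2261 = 5.37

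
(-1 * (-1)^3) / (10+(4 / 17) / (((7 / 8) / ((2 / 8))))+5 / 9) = 0.09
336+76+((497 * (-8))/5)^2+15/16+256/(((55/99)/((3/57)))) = 4809129749/7600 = 632780.23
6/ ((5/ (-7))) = -42/ 5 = -8.40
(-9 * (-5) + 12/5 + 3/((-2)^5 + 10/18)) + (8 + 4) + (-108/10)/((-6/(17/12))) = 350097/5660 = 61.85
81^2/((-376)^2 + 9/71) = 465831/10037705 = 0.05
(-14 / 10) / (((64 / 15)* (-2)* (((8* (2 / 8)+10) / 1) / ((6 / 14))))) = 3 / 512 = 0.01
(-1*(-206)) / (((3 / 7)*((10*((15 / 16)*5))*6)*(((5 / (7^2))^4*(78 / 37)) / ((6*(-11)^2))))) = 148866393196136 / 27421875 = 5428745.96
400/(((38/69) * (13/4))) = 55200/247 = 223.48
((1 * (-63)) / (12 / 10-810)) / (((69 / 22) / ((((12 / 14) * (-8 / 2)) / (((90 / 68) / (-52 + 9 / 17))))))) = 77000 / 23253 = 3.31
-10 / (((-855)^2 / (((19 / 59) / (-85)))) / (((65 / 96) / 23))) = 13 / 8520765840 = 0.00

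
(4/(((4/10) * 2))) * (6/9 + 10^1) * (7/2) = 560/3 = 186.67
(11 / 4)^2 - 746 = -11815 / 16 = -738.44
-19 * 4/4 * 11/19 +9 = -2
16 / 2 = 8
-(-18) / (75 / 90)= 108 / 5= 21.60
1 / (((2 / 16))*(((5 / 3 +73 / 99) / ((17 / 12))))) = 33 / 7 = 4.71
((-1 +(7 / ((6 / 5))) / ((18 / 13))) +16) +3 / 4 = 539 / 27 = 19.96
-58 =-58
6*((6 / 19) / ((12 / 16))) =48 / 19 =2.53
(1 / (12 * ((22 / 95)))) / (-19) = -5 / 264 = -0.02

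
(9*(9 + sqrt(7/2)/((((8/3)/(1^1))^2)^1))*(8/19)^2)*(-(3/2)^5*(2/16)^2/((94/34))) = -334611/542944-334611*sqrt(14)/69496832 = -0.63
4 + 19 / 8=51 / 8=6.38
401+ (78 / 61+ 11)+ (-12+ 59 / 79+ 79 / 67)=130183888 / 322873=403.20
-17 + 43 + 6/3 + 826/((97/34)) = 30800/97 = 317.53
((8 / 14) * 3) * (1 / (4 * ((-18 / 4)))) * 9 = -6 / 7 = -0.86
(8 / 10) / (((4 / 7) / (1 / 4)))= 7 / 20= 0.35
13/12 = 1.08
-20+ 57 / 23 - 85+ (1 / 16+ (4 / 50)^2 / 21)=-494876653 / 4830000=-102.46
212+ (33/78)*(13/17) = 7219/34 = 212.32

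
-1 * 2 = -2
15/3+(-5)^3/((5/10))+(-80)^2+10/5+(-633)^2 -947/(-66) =26852783/66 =406860.35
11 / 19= 0.58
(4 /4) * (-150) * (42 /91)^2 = -5400 /169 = -31.95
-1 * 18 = -18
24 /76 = 6 /19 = 0.32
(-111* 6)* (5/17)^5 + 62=85949884/1419857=60.53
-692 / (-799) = 692 / 799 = 0.87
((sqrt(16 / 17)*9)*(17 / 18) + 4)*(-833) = -1666*sqrt(17) - 3332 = -10201.09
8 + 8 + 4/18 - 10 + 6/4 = 139/18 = 7.72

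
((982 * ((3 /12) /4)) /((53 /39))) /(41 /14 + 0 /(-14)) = 134043 /8692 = 15.42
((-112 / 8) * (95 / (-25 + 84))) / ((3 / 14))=-18620 / 177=-105.20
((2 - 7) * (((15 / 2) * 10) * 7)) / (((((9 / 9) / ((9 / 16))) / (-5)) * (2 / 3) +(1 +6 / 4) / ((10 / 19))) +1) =-1417500 / 2977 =-476.15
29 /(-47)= -29 /47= -0.62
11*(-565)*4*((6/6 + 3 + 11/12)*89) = -32634965/3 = -10878321.67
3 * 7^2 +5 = 152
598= 598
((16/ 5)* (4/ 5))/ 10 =32/ 125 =0.26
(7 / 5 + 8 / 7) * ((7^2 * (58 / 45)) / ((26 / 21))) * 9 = 379407 / 325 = 1167.41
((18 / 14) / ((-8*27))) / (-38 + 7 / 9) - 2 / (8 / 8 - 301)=1921 / 281400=0.01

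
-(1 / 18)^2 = -1 / 324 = -0.00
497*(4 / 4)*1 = 497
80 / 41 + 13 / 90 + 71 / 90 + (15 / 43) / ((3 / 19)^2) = 16.88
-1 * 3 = -3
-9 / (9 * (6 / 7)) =-7 / 6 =-1.17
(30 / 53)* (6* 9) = 1620 / 53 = 30.57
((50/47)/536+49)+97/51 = 32700491/642396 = 50.90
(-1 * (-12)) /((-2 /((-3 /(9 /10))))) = 20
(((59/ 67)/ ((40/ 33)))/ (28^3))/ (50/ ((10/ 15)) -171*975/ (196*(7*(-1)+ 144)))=8083/ 16801456000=0.00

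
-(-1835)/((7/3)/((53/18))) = 97255/42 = 2315.60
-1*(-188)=188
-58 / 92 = -29 / 46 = -0.63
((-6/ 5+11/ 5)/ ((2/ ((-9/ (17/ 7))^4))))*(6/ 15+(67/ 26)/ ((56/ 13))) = 1257986457/ 13363360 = 94.14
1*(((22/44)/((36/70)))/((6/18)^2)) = 35/4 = 8.75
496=496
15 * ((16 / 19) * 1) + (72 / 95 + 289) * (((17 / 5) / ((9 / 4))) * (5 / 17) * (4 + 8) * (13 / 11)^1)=5765216 / 3135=1838.98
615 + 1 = 616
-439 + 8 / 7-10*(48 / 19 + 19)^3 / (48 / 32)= -9641578565 / 144039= -66937.28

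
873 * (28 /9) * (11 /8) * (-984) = -3674748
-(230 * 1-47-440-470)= 727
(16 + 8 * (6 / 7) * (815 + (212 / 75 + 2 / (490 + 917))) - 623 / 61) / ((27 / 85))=53088478339 / 3003945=17672.92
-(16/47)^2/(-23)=256/50807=0.01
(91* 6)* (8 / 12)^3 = 1456 / 9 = 161.78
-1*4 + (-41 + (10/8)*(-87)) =-615/4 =-153.75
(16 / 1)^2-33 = 223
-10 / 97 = -0.10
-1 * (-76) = 76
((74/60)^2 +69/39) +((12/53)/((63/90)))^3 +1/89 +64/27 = 910195008319789/159521363082900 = 5.71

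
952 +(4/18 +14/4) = 17203/18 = 955.72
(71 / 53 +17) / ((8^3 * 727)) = 243 / 4931968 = 0.00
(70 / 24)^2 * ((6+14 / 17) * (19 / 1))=674975 / 612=1102.90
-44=-44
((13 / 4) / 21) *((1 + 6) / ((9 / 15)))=65 / 36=1.81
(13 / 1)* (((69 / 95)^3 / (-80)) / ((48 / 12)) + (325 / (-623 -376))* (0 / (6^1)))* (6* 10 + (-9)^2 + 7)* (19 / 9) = -17556981 / 3610000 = -4.86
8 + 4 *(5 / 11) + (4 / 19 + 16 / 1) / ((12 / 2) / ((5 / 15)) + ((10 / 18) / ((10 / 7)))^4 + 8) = 5961265092 / 570941393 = 10.44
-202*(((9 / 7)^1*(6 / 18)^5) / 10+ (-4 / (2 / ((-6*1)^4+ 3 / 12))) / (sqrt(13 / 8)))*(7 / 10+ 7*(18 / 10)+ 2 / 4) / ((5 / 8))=-18584 / 7875+ 115629648*sqrt(26) / 65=9070733.51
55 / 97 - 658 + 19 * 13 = -39812 / 97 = -410.43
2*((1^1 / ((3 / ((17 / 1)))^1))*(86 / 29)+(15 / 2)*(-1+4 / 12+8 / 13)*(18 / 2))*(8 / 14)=120728 / 7917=15.25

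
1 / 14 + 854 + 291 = 16031 / 14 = 1145.07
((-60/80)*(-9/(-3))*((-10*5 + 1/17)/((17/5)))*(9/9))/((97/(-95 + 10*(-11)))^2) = 1605565125/10876804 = 147.61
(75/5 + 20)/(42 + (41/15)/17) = 8925/10751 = 0.83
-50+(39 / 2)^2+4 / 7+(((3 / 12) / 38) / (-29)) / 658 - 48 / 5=4658455943 / 14502320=321.22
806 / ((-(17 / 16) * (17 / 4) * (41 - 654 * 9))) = 51584 / 1689205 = 0.03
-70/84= -5/6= -0.83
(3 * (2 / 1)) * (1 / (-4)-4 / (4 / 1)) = -15 / 2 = -7.50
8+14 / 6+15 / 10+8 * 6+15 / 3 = 389 / 6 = 64.83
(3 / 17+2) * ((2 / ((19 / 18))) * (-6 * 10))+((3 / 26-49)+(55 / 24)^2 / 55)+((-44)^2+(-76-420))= 2766375041 / 2418624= 1143.78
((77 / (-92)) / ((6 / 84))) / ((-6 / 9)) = 1617 / 92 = 17.58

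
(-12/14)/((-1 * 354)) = 1/413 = 0.00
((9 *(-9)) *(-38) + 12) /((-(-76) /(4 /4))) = 1545 /38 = 40.66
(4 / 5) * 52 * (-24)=-4992 / 5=-998.40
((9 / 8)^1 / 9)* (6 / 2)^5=243 / 8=30.38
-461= -461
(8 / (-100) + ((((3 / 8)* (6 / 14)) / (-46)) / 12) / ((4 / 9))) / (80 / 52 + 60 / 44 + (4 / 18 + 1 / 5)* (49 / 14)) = -106958709 / 5808261760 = -0.02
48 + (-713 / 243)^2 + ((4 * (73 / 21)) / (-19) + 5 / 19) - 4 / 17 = 7463905856 / 133509789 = 55.91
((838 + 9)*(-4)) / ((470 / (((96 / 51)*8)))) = -433664 / 3995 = -108.55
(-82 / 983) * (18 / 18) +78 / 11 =75772 / 10813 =7.01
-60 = -60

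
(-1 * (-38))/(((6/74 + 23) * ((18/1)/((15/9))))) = 3515/23058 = 0.15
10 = 10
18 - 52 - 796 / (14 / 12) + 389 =-2291 / 7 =-327.29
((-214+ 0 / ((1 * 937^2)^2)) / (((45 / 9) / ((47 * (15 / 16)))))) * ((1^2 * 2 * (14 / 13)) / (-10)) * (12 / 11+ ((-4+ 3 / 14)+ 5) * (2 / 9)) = 4742347 / 8580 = 552.72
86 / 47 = 1.83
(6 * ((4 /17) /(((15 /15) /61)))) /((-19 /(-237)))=346968 /323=1074.20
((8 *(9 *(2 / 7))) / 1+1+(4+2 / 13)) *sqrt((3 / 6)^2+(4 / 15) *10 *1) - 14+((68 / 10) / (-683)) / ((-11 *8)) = -2103623 / 150260+2341 *sqrt(105) / 546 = 29.93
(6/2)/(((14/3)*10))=9/140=0.06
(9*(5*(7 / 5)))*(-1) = -63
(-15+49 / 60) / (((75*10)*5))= -851 / 225000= -0.00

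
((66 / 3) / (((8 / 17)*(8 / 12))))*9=5049 / 8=631.12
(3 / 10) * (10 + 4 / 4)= 33 / 10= 3.30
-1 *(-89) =89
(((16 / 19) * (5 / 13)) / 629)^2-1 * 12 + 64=1255158418388 / 24137661769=52.00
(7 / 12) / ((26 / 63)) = 147 / 104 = 1.41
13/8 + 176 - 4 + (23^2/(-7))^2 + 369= 2451437/392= 6253.67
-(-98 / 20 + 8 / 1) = -31 / 10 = -3.10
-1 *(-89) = 89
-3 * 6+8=-10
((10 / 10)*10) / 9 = 10 / 9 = 1.11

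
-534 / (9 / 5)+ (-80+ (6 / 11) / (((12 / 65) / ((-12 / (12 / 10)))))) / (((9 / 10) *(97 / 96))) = -1335230 / 3201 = -417.13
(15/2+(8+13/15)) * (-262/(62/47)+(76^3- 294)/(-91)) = -6952279639/84630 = -82149.12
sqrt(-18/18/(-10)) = sqrt(10)/10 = 0.32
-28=-28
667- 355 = 312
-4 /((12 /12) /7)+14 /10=-133 /5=-26.60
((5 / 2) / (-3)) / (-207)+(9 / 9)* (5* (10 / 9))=6905 / 1242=5.56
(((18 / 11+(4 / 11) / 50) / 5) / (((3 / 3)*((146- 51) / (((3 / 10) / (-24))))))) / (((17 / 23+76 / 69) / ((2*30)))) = -23391 / 16589375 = -0.00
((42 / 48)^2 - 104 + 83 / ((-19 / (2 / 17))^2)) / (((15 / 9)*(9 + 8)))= -413568273 / 113509952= -3.64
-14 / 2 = -7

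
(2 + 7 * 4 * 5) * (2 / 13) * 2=568 / 13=43.69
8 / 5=1.60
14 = 14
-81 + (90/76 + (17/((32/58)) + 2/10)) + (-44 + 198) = 159899/1520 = 105.20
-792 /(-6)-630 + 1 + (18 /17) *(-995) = -26359 /17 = -1550.53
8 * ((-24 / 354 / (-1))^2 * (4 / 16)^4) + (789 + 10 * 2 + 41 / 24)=67729829 / 83544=810.71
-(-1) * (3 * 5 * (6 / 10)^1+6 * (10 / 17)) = 213 / 17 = 12.53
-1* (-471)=471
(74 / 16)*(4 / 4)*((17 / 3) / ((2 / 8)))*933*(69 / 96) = 4499237 / 64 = 70300.58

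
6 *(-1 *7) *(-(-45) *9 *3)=-51030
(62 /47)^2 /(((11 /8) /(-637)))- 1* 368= -28531056 /24299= -1174.17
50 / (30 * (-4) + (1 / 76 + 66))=-3800 / 4103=-0.93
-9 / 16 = -0.56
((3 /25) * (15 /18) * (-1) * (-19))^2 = 361 /100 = 3.61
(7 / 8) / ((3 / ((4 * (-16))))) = -56 / 3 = -18.67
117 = 117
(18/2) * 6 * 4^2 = 864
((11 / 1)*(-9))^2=9801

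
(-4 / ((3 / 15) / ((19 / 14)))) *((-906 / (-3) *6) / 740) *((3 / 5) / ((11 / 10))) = -103284 / 2849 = -36.25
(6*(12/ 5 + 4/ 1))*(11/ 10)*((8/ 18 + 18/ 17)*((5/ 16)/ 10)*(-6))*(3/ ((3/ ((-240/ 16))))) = 3036/ 17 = 178.59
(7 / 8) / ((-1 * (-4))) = 0.22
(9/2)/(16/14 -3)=-63/26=-2.42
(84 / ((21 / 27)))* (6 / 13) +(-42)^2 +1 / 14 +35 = 336503 / 182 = 1848.92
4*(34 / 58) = 68 / 29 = 2.34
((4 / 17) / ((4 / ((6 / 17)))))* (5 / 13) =30 / 3757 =0.01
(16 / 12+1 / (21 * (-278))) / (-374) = -7783 / 2183412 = -0.00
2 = 2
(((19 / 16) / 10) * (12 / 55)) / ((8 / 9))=513 / 17600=0.03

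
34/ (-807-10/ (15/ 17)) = -102/ 2455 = -0.04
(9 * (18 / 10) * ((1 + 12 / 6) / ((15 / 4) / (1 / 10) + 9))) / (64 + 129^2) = 162 / 2589275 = 0.00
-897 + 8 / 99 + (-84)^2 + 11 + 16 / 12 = 610970 / 99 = 6171.41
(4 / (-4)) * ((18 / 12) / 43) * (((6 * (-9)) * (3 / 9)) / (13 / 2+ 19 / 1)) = 18 / 731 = 0.02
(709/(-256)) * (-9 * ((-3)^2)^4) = 41865741/256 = 163538.05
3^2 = 9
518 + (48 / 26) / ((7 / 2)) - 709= -17333 / 91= -190.47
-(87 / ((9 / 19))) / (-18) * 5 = 2755 / 54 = 51.02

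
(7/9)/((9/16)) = 112/81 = 1.38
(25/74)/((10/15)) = 75/148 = 0.51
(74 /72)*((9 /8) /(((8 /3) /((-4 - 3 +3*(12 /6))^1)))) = -111 /256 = -0.43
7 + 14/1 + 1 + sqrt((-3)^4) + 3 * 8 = 55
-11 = -11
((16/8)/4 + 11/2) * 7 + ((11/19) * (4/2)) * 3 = 864/19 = 45.47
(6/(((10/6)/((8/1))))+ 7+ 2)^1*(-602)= -113778/5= -22755.60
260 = 260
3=3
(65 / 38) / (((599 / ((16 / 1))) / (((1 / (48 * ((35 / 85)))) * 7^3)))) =54145 / 68286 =0.79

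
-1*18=-18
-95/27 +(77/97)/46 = -421811/120474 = -3.50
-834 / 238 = -417 / 119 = -3.50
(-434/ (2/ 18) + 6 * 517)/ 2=-402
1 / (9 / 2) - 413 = -3715 / 9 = -412.78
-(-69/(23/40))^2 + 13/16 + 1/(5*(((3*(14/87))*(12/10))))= -4838011/336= -14398.84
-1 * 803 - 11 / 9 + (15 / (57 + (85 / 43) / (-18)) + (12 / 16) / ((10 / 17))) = -12724043413 / 15851880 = -802.68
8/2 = 4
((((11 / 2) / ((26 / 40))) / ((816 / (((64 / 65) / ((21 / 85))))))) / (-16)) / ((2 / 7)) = -55 / 6084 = -0.01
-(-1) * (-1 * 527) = -527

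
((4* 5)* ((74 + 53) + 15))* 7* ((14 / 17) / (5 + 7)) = 69580 / 51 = 1364.31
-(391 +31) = -422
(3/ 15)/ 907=1/ 4535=0.00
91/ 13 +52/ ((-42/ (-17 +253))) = -5989/ 21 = -285.19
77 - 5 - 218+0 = -146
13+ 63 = 76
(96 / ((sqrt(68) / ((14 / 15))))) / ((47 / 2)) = 448 * sqrt(17) / 3995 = 0.46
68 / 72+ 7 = 143 / 18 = 7.94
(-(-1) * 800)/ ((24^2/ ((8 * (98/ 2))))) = 544.44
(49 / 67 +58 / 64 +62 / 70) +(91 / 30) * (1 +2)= 872213 / 75040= 11.62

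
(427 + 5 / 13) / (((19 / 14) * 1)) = 77784 / 247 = 314.91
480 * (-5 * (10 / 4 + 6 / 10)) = -7440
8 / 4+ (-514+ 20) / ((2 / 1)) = -245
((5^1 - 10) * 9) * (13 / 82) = -585 / 82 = -7.13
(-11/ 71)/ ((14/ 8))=-44/ 497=-0.09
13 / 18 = 0.72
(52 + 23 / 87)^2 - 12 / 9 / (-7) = 2731.75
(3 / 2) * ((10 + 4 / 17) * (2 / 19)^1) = 522 / 323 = 1.62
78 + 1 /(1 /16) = 94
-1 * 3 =-3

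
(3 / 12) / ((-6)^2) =1 / 144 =0.01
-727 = -727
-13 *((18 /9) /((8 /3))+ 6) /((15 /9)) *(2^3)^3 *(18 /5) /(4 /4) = -2426112 /25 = -97044.48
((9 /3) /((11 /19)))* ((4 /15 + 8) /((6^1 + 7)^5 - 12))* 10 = 4712 /4084091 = 0.00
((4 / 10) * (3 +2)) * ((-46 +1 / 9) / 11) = -826 / 99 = -8.34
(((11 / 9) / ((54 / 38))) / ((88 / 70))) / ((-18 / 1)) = -665 / 17496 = -0.04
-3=-3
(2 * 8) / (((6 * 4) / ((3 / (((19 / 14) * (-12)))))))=-7 / 57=-0.12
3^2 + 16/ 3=14.33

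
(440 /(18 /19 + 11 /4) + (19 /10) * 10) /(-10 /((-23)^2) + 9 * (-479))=-20514091 /640828649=-0.03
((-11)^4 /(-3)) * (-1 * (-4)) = -58564 /3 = -19521.33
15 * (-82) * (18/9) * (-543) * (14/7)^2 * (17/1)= 90833040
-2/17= -0.12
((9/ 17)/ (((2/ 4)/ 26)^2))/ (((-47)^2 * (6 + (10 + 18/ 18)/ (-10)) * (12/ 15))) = 304200/ 1840097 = 0.17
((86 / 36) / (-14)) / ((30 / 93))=-1333 / 2520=-0.53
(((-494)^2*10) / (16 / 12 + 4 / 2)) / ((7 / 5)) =3660540 / 7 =522934.29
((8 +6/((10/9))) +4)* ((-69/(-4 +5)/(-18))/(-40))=-667/400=-1.67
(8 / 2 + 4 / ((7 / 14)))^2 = 144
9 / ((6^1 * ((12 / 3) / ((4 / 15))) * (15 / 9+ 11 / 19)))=57 / 1280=0.04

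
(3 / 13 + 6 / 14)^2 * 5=18000 / 8281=2.17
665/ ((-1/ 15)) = -9975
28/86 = 14/43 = 0.33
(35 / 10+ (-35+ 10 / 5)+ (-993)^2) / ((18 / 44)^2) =477233438 / 81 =5891770.84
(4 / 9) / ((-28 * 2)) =-0.01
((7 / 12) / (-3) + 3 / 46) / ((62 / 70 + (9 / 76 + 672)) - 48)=-71155 / 344139777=-0.00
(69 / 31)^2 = 4761 / 961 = 4.95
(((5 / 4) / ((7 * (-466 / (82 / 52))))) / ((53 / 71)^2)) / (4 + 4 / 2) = -1033405 / 5717685792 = -0.00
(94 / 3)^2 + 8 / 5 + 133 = 50237 / 45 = 1116.38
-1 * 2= -2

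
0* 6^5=0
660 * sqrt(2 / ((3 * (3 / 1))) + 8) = 220 * sqrt(74) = 1892.51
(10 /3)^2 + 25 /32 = 3425 /288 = 11.89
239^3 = 13651919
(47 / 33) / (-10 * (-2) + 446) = 0.00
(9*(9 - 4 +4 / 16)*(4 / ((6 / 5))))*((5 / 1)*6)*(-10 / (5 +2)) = -6750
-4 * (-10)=40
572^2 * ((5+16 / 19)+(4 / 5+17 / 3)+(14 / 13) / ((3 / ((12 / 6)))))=404902784 / 95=4262134.57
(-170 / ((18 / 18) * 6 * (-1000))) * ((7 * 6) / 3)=119 / 300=0.40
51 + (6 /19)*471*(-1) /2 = -444 /19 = -23.37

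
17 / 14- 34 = -459 / 14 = -32.79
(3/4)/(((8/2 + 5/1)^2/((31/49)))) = 31/5292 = 0.01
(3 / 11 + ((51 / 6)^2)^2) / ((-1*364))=-918779 / 64064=-14.34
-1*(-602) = 602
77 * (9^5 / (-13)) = -4546773 / 13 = -349751.77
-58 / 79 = -0.73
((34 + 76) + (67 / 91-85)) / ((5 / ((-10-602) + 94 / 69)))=-98677828 / 31395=-3143.11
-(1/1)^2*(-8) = 8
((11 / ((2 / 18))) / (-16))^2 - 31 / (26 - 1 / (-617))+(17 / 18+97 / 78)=18875282975 / 480519936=39.28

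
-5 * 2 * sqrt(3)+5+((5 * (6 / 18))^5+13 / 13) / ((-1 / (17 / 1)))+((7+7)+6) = -51181 / 243-10 * sqrt(3) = -227.94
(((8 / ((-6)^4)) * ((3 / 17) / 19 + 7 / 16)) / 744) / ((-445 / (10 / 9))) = -2309 / 249466925952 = -0.00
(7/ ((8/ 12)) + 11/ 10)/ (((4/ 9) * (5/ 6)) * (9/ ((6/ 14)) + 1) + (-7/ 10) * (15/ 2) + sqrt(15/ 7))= 2.66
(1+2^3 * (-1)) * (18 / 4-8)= 49 / 2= 24.50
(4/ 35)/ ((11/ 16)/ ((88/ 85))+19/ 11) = 5632/ 117845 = 0.05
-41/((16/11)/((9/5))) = -4059/80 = -50.74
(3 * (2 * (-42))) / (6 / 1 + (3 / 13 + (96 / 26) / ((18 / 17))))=-9828 / 379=-25.93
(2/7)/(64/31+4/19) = 589/4690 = 0.13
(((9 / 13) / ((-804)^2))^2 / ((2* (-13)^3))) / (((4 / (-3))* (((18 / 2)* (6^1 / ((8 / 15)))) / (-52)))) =-1 / 9945264963703680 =-0.00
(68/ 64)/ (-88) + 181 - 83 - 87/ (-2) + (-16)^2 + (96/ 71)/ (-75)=993356769/ 2499200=397.47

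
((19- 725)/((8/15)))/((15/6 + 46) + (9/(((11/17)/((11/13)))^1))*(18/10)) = -344175/18118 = -19.00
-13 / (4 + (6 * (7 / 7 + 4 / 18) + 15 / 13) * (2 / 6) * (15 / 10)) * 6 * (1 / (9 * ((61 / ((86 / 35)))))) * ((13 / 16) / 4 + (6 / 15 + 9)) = -3190213 / 7844600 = -0.41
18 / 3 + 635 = 641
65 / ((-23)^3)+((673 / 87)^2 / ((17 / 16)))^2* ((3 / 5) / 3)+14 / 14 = 639976647725926622 / 1007229334415715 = 635.38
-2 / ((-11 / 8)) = 16 / 11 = 1.45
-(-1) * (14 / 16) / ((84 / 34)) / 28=17 / 1344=0.01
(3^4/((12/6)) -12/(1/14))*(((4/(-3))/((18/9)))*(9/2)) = 765/2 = 382.50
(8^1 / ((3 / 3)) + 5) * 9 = 117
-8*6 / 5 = -48 / 5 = -9.60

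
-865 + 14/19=-16421/19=-864.26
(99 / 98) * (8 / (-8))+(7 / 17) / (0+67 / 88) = -52393 / 111622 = -0.47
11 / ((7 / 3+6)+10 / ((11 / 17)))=363 / 785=0.46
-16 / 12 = -4 / 3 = -1.33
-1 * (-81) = 81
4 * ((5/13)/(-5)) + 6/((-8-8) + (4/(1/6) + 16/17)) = 359/988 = 0.36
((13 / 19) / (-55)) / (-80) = 13 / 83600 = 0.00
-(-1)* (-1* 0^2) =0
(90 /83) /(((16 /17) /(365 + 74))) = 335835 /664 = 505.78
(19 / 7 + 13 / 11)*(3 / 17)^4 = 24300 / 6431117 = 0.00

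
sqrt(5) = 2.24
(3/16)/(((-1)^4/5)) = 15/16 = 0.94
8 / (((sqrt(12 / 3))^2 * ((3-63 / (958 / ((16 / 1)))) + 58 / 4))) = 1916 / 15757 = 0.12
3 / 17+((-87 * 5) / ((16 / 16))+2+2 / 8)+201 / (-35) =-1043193 / 2380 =-438.32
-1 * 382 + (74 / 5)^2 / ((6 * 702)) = -10054781 / 26325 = -381.95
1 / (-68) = -1 / 68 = -0.01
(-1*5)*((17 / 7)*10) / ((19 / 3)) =-2550 / 133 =-19.17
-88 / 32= -11 / 4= -2.75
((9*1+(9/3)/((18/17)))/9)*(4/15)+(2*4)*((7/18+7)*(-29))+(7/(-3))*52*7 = -1038098/405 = -2563.20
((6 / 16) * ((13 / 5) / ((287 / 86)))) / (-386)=-1677 / 2215640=-0.00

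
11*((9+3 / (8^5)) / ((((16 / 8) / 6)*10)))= 1946439 / 65536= 29.70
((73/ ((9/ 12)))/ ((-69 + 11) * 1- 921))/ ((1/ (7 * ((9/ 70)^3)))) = -17739/ 11992750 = -0.00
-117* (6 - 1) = -585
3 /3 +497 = 498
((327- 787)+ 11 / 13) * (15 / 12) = -29845 / 52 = -573.94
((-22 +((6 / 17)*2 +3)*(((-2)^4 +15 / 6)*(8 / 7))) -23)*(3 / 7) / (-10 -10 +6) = -243 / 238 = -1.02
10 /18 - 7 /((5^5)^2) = 48828062 /87890625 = 0.56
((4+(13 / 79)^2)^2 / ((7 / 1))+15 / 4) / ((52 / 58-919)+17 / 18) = -1726888037121 / 261066735010438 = -0.01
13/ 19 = 0.68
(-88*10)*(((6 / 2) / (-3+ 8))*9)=-4752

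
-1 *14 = -14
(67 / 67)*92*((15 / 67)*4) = 5520 / 67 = 82.39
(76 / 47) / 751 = 76 / 35297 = 0.00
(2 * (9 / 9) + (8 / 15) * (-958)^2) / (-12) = -3671071 / 90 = -40789.68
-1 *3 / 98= -3 / 98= -0.03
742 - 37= 705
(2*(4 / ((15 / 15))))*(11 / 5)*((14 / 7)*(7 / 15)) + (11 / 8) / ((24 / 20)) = 7029 / 400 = 17.57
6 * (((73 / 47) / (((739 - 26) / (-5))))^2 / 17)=799350 / 19090781057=0.00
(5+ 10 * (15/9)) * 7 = 455/3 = 151.67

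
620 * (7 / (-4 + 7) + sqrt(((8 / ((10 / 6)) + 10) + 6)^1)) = 4340 / 3 + 248 * sqrt(130) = 4274.30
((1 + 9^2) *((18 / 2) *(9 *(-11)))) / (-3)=24354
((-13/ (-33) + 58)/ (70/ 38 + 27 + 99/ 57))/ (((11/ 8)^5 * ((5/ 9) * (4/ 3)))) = 2699403264/ 5146384705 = 0.52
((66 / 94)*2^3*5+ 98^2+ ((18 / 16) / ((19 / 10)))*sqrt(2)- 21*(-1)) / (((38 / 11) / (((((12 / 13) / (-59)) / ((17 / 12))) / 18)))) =-19962580 / 11643827- 495*sqrt(2) / 4707079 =-1.71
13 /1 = 13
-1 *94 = -94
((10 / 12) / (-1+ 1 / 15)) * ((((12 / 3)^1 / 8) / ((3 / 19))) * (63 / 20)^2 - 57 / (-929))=-23397873 / 832384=-28.11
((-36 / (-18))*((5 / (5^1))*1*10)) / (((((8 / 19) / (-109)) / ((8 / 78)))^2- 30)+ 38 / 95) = -107226025 / 158686912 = -0.68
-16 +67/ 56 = -829/ 56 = -14.80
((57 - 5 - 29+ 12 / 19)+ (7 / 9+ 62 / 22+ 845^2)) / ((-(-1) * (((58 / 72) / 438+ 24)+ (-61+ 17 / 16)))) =-19870.30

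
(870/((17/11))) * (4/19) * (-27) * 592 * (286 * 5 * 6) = -5249823321600/323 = -16253322977.09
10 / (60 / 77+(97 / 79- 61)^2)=2402785 / 858632664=0.00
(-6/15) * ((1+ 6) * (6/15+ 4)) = -308/25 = -12.32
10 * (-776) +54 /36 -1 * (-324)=-14869 /2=-7434.50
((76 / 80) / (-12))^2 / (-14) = -361 / 806400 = -0.00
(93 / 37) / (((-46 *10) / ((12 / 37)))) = -279 / 157435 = -0.00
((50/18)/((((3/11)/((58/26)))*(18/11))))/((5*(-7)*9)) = -17545/398034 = -0.04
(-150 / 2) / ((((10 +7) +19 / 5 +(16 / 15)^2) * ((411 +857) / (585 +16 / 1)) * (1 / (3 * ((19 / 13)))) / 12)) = -1734260625 / 20341256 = -85.26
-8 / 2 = -4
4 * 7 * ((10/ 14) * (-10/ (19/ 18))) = -3600/ 19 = -189.47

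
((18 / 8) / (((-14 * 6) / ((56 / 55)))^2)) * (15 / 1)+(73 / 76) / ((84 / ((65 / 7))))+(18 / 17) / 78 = 745167089 / 5975009040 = 0.12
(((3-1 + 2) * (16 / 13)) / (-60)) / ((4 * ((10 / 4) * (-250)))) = 0.00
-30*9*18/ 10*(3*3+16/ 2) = -8262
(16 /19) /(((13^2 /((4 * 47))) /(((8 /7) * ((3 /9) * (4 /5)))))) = 96256 /337155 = 0.29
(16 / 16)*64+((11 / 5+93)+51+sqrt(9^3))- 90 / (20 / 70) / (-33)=13571 / 55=246.75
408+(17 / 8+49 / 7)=3337 / 8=417.12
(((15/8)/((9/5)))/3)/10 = 5/144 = 0.03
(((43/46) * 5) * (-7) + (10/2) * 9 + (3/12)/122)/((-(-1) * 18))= 45961/67344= 0.68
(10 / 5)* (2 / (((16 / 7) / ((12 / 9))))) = 7 / 3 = 2.33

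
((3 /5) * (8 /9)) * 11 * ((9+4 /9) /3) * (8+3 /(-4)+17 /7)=101354 /567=178.75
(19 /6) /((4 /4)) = 19 /6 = 3.17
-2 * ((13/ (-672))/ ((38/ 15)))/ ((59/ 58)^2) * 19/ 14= 54665/ 2729104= 0.02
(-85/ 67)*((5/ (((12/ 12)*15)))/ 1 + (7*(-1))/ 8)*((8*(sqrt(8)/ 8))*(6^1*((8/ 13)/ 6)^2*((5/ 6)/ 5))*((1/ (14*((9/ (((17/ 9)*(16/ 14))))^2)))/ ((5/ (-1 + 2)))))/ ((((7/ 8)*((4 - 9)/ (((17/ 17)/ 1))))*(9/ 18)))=-10061824*sqrt(2)/ 1852311919185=-0.00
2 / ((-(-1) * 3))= 0.67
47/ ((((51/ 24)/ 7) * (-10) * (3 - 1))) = -7.74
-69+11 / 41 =-2818 / 41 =-68.73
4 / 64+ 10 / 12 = 43 / 48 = 0.90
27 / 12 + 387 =1557 / 4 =389.25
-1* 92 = -92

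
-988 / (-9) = 988 / 9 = 109.78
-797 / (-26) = 797 / 26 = 30.65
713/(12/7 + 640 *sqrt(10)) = 0.35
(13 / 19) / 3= 13 / 57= 0.23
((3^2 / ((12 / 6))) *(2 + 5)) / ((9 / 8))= 28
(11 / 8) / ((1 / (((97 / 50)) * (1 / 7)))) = 1067 / 2800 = 0.38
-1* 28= -28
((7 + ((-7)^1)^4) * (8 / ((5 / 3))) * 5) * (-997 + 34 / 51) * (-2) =115160192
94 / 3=31.33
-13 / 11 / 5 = -13 / 55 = -0.24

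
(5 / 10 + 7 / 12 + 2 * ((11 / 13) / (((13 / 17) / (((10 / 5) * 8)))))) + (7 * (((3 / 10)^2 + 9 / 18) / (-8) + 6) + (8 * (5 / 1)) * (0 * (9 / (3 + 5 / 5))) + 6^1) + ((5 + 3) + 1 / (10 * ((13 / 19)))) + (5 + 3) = 40609289 / 405600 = 100.12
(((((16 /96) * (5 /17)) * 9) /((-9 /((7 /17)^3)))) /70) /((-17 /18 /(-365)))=-53655 /2839714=-0.02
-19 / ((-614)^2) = -19 / 376996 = -0.00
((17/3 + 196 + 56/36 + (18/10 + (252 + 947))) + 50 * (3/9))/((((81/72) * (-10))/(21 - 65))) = 11251856/2025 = 5556.47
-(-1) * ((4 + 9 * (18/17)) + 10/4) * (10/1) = 2725/17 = 160.29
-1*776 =-776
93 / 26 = 3.58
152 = 152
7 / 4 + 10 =47 / 4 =11.75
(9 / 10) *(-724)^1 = -3258 / 5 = -651.60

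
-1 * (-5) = 5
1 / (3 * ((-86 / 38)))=-19 / 129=-0.15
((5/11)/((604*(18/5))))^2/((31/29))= 0.00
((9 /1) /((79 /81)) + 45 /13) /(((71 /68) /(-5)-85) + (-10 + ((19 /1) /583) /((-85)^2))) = -73190752800 /549152246461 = -0.13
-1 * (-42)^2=-1764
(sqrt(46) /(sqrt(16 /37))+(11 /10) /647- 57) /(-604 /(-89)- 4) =-32821331 /1604560+89 *sqrt(1702) /992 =-16.75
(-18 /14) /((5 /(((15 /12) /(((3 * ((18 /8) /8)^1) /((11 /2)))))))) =-44 /21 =-2.10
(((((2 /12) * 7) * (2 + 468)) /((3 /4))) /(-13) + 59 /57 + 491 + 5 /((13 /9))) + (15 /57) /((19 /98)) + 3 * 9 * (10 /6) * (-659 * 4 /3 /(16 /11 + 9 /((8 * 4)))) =-44345160593 /1985139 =-22338.57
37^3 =50653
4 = 4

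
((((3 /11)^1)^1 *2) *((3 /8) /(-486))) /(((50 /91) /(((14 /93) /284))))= -637 /1568872800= -0.00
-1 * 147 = -147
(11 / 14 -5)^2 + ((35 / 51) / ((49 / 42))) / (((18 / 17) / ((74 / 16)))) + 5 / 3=77603 / 3528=22.00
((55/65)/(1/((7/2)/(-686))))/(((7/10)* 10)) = -11/17836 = -0.00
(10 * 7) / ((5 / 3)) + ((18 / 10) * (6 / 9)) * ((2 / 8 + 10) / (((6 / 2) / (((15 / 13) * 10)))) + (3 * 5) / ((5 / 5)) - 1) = 6897 / 65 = 106.11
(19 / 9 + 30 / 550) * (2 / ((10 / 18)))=2144 / 275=7.80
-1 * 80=-80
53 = 53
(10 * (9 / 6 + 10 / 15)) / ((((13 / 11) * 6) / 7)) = 385 / 18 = 21.39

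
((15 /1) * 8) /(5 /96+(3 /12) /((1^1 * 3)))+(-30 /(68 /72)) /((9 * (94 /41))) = 9188490 /10387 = 884.61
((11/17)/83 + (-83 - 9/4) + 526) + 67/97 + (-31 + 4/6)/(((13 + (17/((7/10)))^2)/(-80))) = 21610705071467/48511686948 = 445.47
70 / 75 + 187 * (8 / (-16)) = -2777 / 30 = -92.57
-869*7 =-6083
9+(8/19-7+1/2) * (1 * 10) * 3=-3294/19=-173.37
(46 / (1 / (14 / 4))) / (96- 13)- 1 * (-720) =59921 / 83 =721.94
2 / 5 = 0.40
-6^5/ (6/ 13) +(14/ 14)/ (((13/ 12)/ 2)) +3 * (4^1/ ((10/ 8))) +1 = -1094311/ 65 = -16835.55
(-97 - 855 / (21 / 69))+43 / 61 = -1240683 / 427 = -2905.58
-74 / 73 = -1.01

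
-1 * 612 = -612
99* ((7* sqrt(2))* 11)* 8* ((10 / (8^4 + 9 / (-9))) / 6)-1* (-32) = 32 + 968* sqrt(2) / 39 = 67.10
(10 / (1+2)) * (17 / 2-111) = -1025 / 3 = -341.67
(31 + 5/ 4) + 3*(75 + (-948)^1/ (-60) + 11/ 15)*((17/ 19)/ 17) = 46.70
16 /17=0.94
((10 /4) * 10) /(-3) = -25 /3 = -8.33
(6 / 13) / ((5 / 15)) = 18 / 13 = 1.38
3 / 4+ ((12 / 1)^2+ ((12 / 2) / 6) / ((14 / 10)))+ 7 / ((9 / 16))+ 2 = 40297 / 252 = 159.91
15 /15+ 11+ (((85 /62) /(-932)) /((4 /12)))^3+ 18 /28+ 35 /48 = 54180029692160117 /4051744957392384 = 13.37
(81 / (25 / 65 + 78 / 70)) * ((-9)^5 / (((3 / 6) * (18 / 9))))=-2176250895 / 682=-3190983.72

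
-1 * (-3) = 3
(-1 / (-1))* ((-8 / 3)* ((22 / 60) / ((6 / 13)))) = -286 / 135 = -2.12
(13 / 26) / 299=1 / 598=0.00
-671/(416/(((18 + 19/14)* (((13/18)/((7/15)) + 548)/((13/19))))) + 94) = -79744370299/11174522390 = -7.14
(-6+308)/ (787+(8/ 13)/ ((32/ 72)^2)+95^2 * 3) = 7852/ 724493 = 0.01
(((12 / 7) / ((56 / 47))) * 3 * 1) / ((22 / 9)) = 3807 / 2156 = 1.77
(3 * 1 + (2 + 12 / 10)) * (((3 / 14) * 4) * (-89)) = -16554 / 35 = -472.97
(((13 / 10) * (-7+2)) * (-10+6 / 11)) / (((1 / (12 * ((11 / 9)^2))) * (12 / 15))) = 37180 / 27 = 1377.04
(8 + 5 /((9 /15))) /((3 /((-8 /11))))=-392 /99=-3.96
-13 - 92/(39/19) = -2255/39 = -57.82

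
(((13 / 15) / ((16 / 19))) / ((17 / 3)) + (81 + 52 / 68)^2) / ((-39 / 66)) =-1700294189 / 150280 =-11314.17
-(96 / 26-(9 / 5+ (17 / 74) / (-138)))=-1257181 / 663780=-1.89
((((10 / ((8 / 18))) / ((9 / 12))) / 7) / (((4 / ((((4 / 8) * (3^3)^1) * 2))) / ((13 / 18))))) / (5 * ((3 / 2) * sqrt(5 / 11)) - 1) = 6435 / 7567+8775 * sqrt(55) / 15134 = 5.15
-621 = -621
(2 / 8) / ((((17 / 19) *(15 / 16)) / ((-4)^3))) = -4864 / 255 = -19.07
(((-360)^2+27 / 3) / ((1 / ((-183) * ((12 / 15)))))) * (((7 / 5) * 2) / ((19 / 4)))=-5312932128 / 475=-11185120.27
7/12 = 0.58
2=2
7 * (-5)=-35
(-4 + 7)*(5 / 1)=15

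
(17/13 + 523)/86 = 3408/559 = 6.10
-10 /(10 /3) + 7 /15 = -38 /15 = -2.53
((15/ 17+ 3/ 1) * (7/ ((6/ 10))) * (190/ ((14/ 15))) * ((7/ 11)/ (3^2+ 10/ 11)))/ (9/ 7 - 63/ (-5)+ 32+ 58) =6400625/ 1122918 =5.70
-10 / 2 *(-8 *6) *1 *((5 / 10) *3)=360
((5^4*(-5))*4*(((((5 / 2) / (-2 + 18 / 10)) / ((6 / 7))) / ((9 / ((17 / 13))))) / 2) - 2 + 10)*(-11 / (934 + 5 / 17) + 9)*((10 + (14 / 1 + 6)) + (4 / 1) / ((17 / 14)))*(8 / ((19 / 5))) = 15033227323611200 / 1800703359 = 8348530.73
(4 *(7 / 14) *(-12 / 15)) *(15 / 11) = -24 / 11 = -2.18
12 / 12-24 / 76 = 0.68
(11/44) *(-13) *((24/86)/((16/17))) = -663/688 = -0.96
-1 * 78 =-78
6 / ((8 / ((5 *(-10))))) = -75 / 2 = -37.50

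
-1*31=-31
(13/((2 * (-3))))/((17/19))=-247/102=-2.42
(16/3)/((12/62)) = 248/9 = 27.56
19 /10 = 1.90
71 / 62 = 1.15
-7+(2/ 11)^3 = -9309/ 1331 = -6.99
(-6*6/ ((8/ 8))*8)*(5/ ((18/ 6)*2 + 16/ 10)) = -3600/ 19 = -189.47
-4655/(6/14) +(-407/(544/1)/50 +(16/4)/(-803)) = -711709842863/65524800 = -10861.69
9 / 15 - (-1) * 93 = 468 / 5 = 93.60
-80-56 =-136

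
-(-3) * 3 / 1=9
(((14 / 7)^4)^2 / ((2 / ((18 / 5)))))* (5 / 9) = 256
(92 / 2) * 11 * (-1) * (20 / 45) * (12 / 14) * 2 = -8096 / 21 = -385.52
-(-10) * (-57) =-570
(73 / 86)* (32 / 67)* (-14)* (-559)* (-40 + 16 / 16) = -123738.27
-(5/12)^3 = -125/1728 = -0.07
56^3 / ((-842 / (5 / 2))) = -219520 / 421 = -521.43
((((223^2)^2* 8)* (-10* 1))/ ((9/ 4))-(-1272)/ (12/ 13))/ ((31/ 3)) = -25527467378/ 3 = -8509155792.67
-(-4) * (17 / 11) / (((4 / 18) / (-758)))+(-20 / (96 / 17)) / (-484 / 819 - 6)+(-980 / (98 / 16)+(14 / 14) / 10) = -50460717573 / 2375120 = -21245.54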